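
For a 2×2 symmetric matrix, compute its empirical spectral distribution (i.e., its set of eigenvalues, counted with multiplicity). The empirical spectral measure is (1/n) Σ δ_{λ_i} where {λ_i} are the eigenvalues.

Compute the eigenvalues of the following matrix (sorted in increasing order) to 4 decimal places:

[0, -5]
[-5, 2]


Since M is real symmetric, both eigenvalues are real; they are the roots of det(λI − M) = λ² − (tr M) λ + det M.
tr M = 0 + 2 = 2.
det M = 0·2 − (-5)² = 0 − 25 = -25.
Characteristic polynomial: λ² − 2λ − 25 = 0.
Discriminant Δ = (tr M)² − 4·det M = 4 − (-100) = 104; √Δ = 10.198039.
λ = (tr M ± √Δ)/2 = (2 ± 10.198039)/2, giving (tr M − √Δ)/2 = -4.0990 and (tr M + √Δ)/2 = 6.0990.

Eigenvalues sorted in increasing order: [-4.0990, 6.0990].


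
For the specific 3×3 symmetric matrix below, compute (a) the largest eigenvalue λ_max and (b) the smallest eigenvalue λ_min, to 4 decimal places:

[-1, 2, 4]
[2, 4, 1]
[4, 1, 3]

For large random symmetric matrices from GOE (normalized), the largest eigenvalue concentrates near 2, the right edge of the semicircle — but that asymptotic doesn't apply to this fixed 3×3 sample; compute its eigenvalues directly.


Since M is real symmetric, all three eigenvalues are real; they are the roots of det(λI − M) = λ³ − (tr M) λ² + s λ − det M, where s is the sum of the principal 2×2 minors.
tr M = -1 + 4 + 3 = 6.
s = ((-1)·4 − 2²) + ((-1)·3 − 4²) + (4·3 − 1²) = -8 + (-19) + 11 = -16.
det M (expand along row 1) = (-1)·11 − 2·2 + 4·(-14) = -71.
Characteristic polynomial: λ³ − 6λ² − 16λ + 71 = 0.
Substitute λ = y + (tr M)/3 = y + 2.000000 to remove the quadratic term: y³ + p·y + q = 0 with p = s − (tr M)²/3 = -28.000000 and q = −2(tr M)³/27 + (tr M)·s/3 − det M = 23.000000.
Three real roots ⇒ use the trigonometric (Viète) form: r = 2√(−p/3) = 6.110101, φ = arccos(3q/(p·r)) = arccos(-0.403313) = 1.985931 rad.
y_k = r·cos(φ/3 − 2πk/3) for k = 0, 1, 2 gives y = 4.819516, 0.842810, -5.662326.
λ_k = y_k + 2.000000 gives λ = 6.8195, 2.8428, -3.6623 (check: the sum is 6.0000 = tr M).

Hence λ_max = 6.8195 and λ_min = -3.6623.


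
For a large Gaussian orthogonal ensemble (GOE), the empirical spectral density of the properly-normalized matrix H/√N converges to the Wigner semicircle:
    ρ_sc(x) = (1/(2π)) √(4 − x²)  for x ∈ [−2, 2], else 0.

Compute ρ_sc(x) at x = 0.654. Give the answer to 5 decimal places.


ρ_sc(x) = (1/(2π)) √(4 − x²). With x = 0.654:
  4 − x² = 4 − (0.654)² = 4 − 0.427716 = 3.572284.
  √(4 − x²) = 1.890049.
  1/(2π) = 0.159155.
  ρ_sc(0.654) = 0.159155 · 1.890049 = 0.300811.

Rounded to 5 decimal places: ρ_sc(0.654) ≈ 0.30081.


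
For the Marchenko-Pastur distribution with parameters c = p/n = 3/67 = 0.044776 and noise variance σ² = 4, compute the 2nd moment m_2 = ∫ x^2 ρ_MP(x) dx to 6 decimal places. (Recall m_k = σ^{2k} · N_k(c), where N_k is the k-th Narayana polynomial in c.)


E[X²] = σ⁴ (1 + c) (second MP moment). With σ² = 4 (so σ⁴ = 16) and c = 3/67 = 0.044776: E[X²] = 16 · (1 + 0.044776) = 16 · 1.044776.

So E[X^2] = 16.716418.


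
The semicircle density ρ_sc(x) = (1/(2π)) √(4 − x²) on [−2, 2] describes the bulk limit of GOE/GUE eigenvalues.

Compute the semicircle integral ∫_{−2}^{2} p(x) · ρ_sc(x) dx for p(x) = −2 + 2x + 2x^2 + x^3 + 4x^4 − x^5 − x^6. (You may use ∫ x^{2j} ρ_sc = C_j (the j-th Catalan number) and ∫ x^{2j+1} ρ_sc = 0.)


Write p(x) = Σ a_i x^i, split into monomials and integrate each against ρ_sc separately.
Using ∫ x^{2j} ρ_sc = C_j = (1/(j+1)) C(2j, j) (Catalan numbers) and ∫ x^{2j+1} ρ_sc = 0 (odd monomials vanish by symmetry):
  i = 0 (even): a_0 · C_{0} = -2 · 1 = -2
  i = 1 (odd): ∫ x^1 ρ_sc = 0 (vanishes)
  i = 2 (even): a_2 · C_{1} = 2 · 1 = 2
  i = 3 (odd): ∫ x^3 ρ_sc = 0 (vanishes)
  i = 4 (even): a_4 · C_{2} = 4 · 2 = 8
  i = 5 (odd): ∫ x^5 ρ_sc = 0 (vanishes)
  i = 6 (even): a_6 · C_{3} = -1 · 5 = -5

Summing the contributions: ∫_{−2}^{2} p(x) ρ_sc(x) dx = (-2) + 2 + 8 + (-5) = 3.


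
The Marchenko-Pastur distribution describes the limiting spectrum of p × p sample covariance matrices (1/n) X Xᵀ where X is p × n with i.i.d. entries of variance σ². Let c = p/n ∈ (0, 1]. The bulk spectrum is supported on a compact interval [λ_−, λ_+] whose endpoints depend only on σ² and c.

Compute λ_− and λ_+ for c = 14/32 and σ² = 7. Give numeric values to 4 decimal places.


c = 14/32 = 0.437500; √c = 0.661438.
λ_− = σ² (1 − √c)² = 7 · (1 − 0.661438)² = 7 · (0.338562)² = 0.802370.
λ_+ = σ² (1 + √c)² = 7 · (1 + 0.661438)² = 7 · (1.661438)² = 19.322630.

Rounded to 4 decimal places: λ_− ≈ 0.8024, λ_+ ≈ 19.3226.


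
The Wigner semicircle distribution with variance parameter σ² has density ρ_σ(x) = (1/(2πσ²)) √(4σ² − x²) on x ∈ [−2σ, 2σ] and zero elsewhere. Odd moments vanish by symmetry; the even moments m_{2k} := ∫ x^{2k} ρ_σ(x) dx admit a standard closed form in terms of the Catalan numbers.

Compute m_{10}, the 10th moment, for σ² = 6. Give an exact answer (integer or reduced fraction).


By the scaled semicircle moment identity, m_{2k} = σ^{2k} · C_k with k = 5.
C_5 = (1/(k+1)) · C(2k, k) = (1/6) · C(10, 5) = (1/6) · 252 = 42.
σ^{2k} = (σ²)^k = (6)^5 = 7776.

Therefore m_{10} = σ^{10} · C_5 = 7776 · 42 = 326592.


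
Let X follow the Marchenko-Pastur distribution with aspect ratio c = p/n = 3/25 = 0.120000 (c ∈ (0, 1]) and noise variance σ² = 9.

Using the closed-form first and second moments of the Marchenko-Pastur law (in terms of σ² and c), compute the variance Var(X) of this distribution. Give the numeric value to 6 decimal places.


Recall the MP moments m_1 = E[X] = σ² and m_2 = E[X²] = σ⁴ (1 + c).
m_1 = E[X] = σ² = 9, so m_1² = 81.
m_2 = E[X²] = σ⁴ (1 + c) = 81 · (1 + 0.120000) = 81 · 1.120000 = 90.720000.
(Note m_2 − m_1² simplifies to c · σ⁴ = 0.120000 · 81.)

Var(X) = m_2 − m_1² = 90.720000 − 81 = 9.720000.


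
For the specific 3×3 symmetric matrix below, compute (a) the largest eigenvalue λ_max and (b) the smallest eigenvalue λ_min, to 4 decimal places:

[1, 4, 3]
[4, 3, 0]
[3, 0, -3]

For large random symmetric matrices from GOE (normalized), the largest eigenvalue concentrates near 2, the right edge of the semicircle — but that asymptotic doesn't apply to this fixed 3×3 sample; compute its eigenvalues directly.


Since M is real symmetric, all three eigenvalues are real; they are the roots of det(λI − M) = λ³ − (tr M) λ² + s λ − det M, where s is the sum of the principal 2×2 minors.
tr M = 1 + 3 + (-3) = 1.
s = (1·3 − 4²) + (1·(-3) − 3²) + (3·(-3) − 0²) = -13 + (-12) + (-9) = -34.
det M (expand along row 1) = 1·(-9) − 4·(-12) + 3·(-9) = 12.
Characteristic polynomial: λ³ − λ² − 34λ − 12 = 0.
Substitute λ = y + (tr M)/3 = y + 0.333333 to remove the quadratic term: y³ + p·y + q = 0 with p = s − (tr M)²/3 = -34.333333 and q = −2(tr M)³/27 + (tr M)·s/3 − det M = -23.407407.
Three real roots ⇒ use the trigonometric (Viète) form: r = 2√(−p/3) = 6.765928, φ = arccos(3q/(p·r)) = arccos(0.302295) = 1.263697 rad.
y_k = r·cos(φ/3 − 2πk/3) for k = 0, 1, 2 gives y = 6.174489, -0.691396, -5.483094.
λ_k = y_k + 0.333333 gives λ = 6.5078, -0.3581, -5.1498 (check: the sum is 1.0000 = tr M).

Hence λ_max = 6.5078 and λ_min = -5.1498.


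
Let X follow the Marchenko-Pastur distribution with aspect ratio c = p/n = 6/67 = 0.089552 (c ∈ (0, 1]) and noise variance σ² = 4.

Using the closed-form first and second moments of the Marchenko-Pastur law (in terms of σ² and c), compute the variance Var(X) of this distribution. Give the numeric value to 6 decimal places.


Recall the MP moments m_1 = E[X] = σ² and m_2 = E[X²] = σ⁴ (1 + c).
m_1 = E[X] = σ² = 4, so m_1² = 16.
m_2 = E[X²] = σ⁴ (1 + c) = 16 · (1 + 0.089552) = 16 · 1.089552 = 17.432836.
(Note m_2 − m_1² simplifies to c · σ⁴ = 0.089552 · 16.)

Var(X) = m_2 − m_1² = 17.432836 − 16 = 1.432836.


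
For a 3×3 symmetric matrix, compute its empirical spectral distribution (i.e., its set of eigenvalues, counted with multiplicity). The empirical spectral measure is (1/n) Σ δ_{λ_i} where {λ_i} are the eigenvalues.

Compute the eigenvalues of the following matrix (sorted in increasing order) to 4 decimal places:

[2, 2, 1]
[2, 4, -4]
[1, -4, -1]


Since M is real symmetric, all three eigenvalues are real; they are the roots of det(λI − M) = λ³ − (tr M) λ² + s λ − det M, where s is the sum of the principal 2×2 minors.
tr M = 2 + 4 + (-1) = 5.
s = (2·4 − 2²) + (2·(-1) − 1²) + (4·(-1) − (-4)²) = 4 + (-3) + (-20) = -19.
det M (expand along row 1) = 2·(-20) − 2·2 + 1·(-12) = -56.
Characteristic polynomial: λ³ − 5λ² − 19λ + 56 = 0.
Substitute λ = y + (tr M)/3 = y + 1.666667 to remove the quadratic term: y³ + p·y + q = 0 with p = s − (tr M)²/3 = -27.333333 and q = −2(tr M)³/27 + (tr M)·s/3 − det M = 15.074074.
Three real roots ⇒ use the trigonometric (Viète) form: r = 2√(−p/3) = 6.036923, φ = arccos(3q/(p·r)) = arccos(-0.274059) = 1.848407 rad.
y_k = r·cos(φ/3 − 2πk/3) for k = 0, 1, 2 gives y = 4.926840, 0.557841, -5.484681.
λ_k = y_k + 1.666667 gives λ = 6.5935, 2.2245, -3.8180 (check: the sum is 5.0000 = tr M).

Eigenvalues sorted in increasing order: [-3.8180, 2.2245, 6.5935].


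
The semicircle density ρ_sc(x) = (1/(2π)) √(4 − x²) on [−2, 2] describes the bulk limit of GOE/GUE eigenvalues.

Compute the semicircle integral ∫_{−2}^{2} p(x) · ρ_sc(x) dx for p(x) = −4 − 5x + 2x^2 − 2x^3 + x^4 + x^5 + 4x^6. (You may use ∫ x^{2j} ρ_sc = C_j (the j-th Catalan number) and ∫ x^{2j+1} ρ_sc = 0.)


Write p(x) = Σ a_i x^i, split into monomials and integrate each against ρ_sc separately.
Using ∫ x^{2j} ρ_sc = C_j = (1/(j+1)) C(2j, j) (Catalan numbers) and ∫ x^{2j+1} ρ_sc = 0 (odd monomials vanish by symmetry):
  i = 0 (even): a_0 · C_{0} = -4 · 1 = -4
  i = 1 (odd): ∫ x^1 ρ_sc = 0 (vanishes)
  i = 2 (even): a_2 · C_{1} = 2 · 1 = 2
  i = 3 (odd): ∫ x^3 ρ_sc = 0 (vanishes)
  i = 4 (even): a_4 · C_{2} = 1 · 2 = 2
  i = 5 (odd): ∫ x^5 ρ_sc = 0 (vanishes)
  i = 6 (even): a_6 · C_{3} = 4 · 5 = 20

Summing the contributions: ∫_{−2}^{2} p(x) ρ_sc(x) dx = (-4) + 2 + 2 + 20 = 20.


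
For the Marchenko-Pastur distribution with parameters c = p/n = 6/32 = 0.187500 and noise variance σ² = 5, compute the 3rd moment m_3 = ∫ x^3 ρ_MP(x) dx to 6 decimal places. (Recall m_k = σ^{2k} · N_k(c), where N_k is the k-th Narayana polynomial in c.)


E[X³] = σ⁶ (1 + 3c + c²) (third MP moment). With σ² = 5 (so σ⁶ = 125) and c = 6/32 = 0.187500: E[X³] = 125 · (1 + 3·0.187500 + (0.187500)²) = 125 · 1.597656.

So E[X^3] = 199.707031.


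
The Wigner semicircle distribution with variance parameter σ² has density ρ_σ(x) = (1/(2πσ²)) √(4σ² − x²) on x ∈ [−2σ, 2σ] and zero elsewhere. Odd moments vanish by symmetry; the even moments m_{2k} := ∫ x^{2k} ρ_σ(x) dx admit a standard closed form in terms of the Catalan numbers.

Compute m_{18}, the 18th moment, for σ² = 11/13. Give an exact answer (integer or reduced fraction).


By the scaled semicircle moment identity, m_{2k} = σ^{2k} · C_k with k = 9.
C_9 = (1/(k+1)) · C(2k, k) = (1/10) · C(18, 9) = (1/10) · 48620 = 4862.
σ^{2k} = (σ²)^k = (11/13)^9 = 2357947691/10604499373.

Therefore m_{18} = σ^{18} · C_9 = (2357947691/10604499373) · 4862 = 881872436434/815730721.


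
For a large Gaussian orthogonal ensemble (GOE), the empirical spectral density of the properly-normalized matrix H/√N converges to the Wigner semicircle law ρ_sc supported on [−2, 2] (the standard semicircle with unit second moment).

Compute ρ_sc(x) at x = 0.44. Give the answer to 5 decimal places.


ρ_sc(x) = (1/(2π)) √(4 − x²). With x = 0.44:
  4 − x² = 4 − (0.44)² = 4 − 0.193600 = 3.806400.
  √(4 − x²) = 1.951000.
  1/(2π) = 0.159155.
  ρ_sc(0.44) = 0.159155 · 1.951000 = 0.310511.

Rounded to 5 decimal places: ρ_sc(0.44) ≈ 0.31051.


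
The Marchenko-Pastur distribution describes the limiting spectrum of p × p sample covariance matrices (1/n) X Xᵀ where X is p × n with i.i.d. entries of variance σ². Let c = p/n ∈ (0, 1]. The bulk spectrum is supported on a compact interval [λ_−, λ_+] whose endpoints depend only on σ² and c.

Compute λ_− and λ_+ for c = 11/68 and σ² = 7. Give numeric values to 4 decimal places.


c = 11/68 = 0.161765; √c = 0.402200.
λ_− = σ² (1 − √c)² = 7 · (1 − 0.402200)² = 7 · (0.597800)² = 2.501555.
λ_+ = σ² (1 + √c)² = 7 · (1 + 0.402200)² = 7 · (1.402200)² = 13.763151.

Rounded to 4 decimal places: λ_− ≈ 2.5016, λ_+ ≈ 13.7632.


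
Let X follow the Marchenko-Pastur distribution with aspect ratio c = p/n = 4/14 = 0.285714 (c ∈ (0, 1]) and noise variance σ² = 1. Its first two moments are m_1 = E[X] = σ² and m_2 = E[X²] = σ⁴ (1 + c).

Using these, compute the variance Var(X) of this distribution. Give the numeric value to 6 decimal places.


m_1 = E[X] = σ² = 1, so m_1² = 1.
m_2 = E[X²] = σ⁴ (1 + c) = 1 · (1 + 0.285714) = 1 · 1.285714 = 1.285714.
(Note m_2 − m_1² simplifies to c · σ⁴ = 0.285714 · 1.)

Var(X) = m_2 − m_1² = 1.285714 − 1 = 0.285714.


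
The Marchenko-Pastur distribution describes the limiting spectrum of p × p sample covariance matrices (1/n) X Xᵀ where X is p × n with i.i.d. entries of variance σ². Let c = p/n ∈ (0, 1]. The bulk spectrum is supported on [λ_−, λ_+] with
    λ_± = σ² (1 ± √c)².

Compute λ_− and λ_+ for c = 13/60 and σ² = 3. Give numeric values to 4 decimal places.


c = 13/60 = 0.216667; √c = 0.465475.
λ_− = σ² (1 − √c)² = 3 · (1 − 0.465475)² = 3 · (0.534525)² = 0.857152.
λ_+ = σ² (1 + √c)² = 3 · (1 + 0.465475)² = 3 · (1.465475)² = 6.442848.

Rounded to 4 decimal places: λ_− ≈ 0.8572, λ_+ ≈ 6.4428.


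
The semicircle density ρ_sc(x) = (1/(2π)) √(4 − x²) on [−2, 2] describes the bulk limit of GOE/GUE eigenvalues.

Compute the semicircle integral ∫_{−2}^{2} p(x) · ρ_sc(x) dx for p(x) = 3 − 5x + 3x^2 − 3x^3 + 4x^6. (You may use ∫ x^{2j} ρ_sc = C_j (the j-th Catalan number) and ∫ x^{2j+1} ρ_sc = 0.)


Write p(x) = Σ a_i x^i, split into monomials and integrate each against ρ_sc separately.
Using ∫ x^{2j} ρ_sc = C_j = (1/(j+1)) C(2j, j) (Catalan numbers) and ∫ x^{2j+1} ρ_sc = 0 (odd monomials vanish by symmetry):
  i = 0 (even): a_0 · C_{0} = 3 · 1 = 3
  i = 1 (odd): ∫ x^1 ρ_sc = 0 (vanishes)
  i = 2 (even): a_2 · C_{1} = 3 · 1 = 3
  i = 3 (odd): ∫ x^3 ρ_sc = 0 (vanishes)
  i = 6 (even): a_6 · C_{3} = 4 · 5 = 20

Summing the contributions: ∫_{−2}^{2} p(x) ρ_sc(x) dx = 3 + 3 + 20 = 26.


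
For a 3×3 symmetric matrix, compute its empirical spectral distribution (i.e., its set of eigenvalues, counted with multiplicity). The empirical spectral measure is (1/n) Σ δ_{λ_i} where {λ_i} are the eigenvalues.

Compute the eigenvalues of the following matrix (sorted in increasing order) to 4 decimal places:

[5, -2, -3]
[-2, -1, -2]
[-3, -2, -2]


Since M is real symmetric, all three eigenvalues are real; they are the roots of det(λI − M) = λ³ − (tr M) λ² + s λ − det M, where s is the sum of the principal 2×2 minors.
tr M = 5 + (-1) + (-2) = 2.
s = (5·(-1) − (-2)²) + (5·(-2) − (-3)²) + ((-1)·(-2) − (-2)²) = -9 + (-19) + (-2) = -30.
det M (expand along row 1) = 5·(-2) − (-2)·(-2) + (-3)·1 = -17.
Characteristic polynomial: λ³ − 2λ² − 30λ + 17 = 0.
Substitute λ = y + (tr M)/3 = y + 0.666667 to remove the quadratic term: y³ + p·y + q = 0 with p = s − (tr M)²/3 = -31.333333 and q = −2(tr M)³/27 + (tr M)·s/3 − det M = -3.592593.
Three real roots ⇒ use the trigonometric (Viète) form: r = 2√(−p/3) = 6.463573, φ = arccos(3q/(p·r)) = arccos(0.053217) = 1.517554 rad.
y_k = r·cos(φ/3 − 2πk/3) for k = 0, 1, 2 gives y = 5.654090, -0.114705, -5.539384.
λ_k = y_k + 0.666667 gives λ = 6.3208, 0.5520, -4.8727 (check: the sum is 2.0000 = tr M).

Eigenvalues sorted in increasing order: [-4.8727, 0.5520, 6.3208].


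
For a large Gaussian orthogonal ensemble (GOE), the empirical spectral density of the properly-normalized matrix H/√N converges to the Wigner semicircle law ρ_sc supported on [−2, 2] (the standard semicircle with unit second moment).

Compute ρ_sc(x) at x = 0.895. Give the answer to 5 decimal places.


ρ_sc(x) = (1/(2π)) √(4 − x²). With x = 0.895:
  4 − x² = 4 − (0.895)² = 4 − 0.801025 = 3.198975.
  √(4 − x²) = 1.788568.
  1/(2π) = 0.159155.
  ρ_sc(0.895) = 0.159155 · 1.788568 = 0.284659.

Rounded to 5 decimal places: ρ_sc(0.895) ≈ 0.28466.


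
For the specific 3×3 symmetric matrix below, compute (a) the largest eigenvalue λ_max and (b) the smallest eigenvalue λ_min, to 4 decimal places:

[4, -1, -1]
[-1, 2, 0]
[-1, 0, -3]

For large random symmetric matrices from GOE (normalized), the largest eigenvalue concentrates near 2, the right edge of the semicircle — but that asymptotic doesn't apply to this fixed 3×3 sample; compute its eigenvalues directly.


Since M is real symmetric, all three eigenvalues are real; they are the roots of det(λI − M) = λ³ − (tr M) λ² + s λ − det M, where s is the sum of the principal 2×2 minors.
tr M = 4 + 2 + (-3) = 3.
s = (4·2 − (-1)²) + (4·(-3) − (-1)²) + (2·(-3) − 0²) = 7 + (-13) + (-6) = -12.
det M (expand along row 1) = 4·(-6) − (-1)·3 + (-1)·2 = -23.
Characteristic polynomial: λ³ − 3λ² − 12λ + 23 = 0.
Substitute λ = y + (tr M)/3 = y + 1.000000 to remove the quadratic term: y³ + p·y + q = 0 with p = s − (tr M)²/3 = -15.000000 and q = −2(tr M)³/27 + (tr M)·s/3 − det M = 9.000000.
Three real roots ⇒ use the trigonometric (Viète) form: r = 2√(−p/3) = 4.472136, φ = arccos(3q/(p·r)) = arccos(-0.402492) = 1.985034 rad.
y_k = r·cos(φ/3 − 2πk/3) for k = 0, 1, 2 gives y = 3.528347, 0.615549, -4.143895.
λ_k = y_k + 1.000000 gives λ = 4.5283, 1.6155, -3.1439 (check: the sum is 3.0000 = tr M).

Hence λ_max = 4.5283 and λ_min = -3.1439.


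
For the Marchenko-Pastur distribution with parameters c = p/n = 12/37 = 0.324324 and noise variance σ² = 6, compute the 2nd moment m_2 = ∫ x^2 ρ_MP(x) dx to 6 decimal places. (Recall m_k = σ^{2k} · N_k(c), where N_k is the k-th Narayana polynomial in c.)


E[X²] = σ⁴ (1 + c) (second MP moment). With σ² = 6 (so σ⁴ = 36) and c = 12/37 = 0.324324: E[X²] = 36 · (1 + 0.324324) = 36 · 1.324324.

So E[X^2] = 47.675676.


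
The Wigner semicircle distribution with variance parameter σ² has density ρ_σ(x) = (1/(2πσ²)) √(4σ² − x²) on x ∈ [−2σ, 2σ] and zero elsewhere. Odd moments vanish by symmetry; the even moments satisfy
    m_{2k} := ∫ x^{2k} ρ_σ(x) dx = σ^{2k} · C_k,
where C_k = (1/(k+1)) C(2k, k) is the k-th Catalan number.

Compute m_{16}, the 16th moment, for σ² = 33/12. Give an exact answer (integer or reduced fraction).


By the scaled semicircle moment identity, m_{2k} = σ^{2k} · C_k with k = 8.
C_8 = (1/(k+1)) · C(2k, k) = (1/9) · C(16, 8) = (1/9) · 12870 = 1430.
σ^{2k} = (σ²)^k = (33/12)^8 = 214358881/65536.

Therefore m_{16} = σ^{16} · C_8 = (214358881/65536) · 1430 = 153266599915/32768.


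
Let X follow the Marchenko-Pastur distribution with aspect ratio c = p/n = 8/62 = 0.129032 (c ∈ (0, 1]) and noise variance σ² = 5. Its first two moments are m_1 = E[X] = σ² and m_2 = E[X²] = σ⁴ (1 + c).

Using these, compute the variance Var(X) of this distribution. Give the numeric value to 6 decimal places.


m_1 = E[X] = σ² = 5, so m_1² = 25.
m_2 = E[X²] = σ⁴ (1 + c) = 25 · (1 + 0.129032) = 25 · 1.129032 = 28.225806.
(Note m_2 − m_1² simplifies to c · σ⁴ = 0.129032 · 25.)

Var(X) = m_2 − m_1² = 28.225806 − 25 = 3.225806.


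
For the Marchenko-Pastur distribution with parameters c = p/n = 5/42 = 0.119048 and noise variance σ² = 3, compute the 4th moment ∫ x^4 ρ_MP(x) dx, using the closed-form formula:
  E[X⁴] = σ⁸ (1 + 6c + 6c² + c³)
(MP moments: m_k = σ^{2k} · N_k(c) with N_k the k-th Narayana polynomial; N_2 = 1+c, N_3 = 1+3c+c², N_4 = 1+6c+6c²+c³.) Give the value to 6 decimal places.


E[X⁴] = σ⁸ (1 + 6c + 6c² + c³) (fourth MP moment). With σ² = 3 (so σ⁸ = 81) and c = 5/42 = 0.119048: E[X⁴] = 81 · (1 + 6·0.119048 + 6·(0.119048)² + (0.119048)³) = 81 · 1.801007.

So E[X^4] = 145.881560.


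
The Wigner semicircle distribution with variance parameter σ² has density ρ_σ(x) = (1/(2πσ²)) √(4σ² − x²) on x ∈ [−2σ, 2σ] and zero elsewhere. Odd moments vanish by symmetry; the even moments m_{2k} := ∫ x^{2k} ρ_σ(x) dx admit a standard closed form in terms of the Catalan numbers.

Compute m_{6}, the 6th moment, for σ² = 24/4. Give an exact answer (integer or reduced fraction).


By the scaled semicircle moment identity, m_{2k} = σ^{2k} · C_k with k = 3.
C_3 = (1/(k+1)) · C(2k, k) = (1/4) · C(6, 3) = (1/4) · 20 = 5.
σ^{2k} = (σ²)^k = (24/4)^3 = 216.

Therefore m_{6} = σ^{6} · C_3 = 216 · 5 = 1080.


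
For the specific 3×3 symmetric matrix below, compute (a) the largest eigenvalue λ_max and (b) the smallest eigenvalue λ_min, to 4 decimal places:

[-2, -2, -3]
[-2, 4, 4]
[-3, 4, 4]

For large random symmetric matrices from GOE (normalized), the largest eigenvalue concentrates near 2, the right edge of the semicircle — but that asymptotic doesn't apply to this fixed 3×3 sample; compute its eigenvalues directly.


Since M is real symmetric, all three eigenvalues are real; they are the roots of det(λI − M) = λ³ − (tr M) λ² + s λ − det M, where s is the sum of the principal 2×2 minors.
tr M = -2 + 4 + 4 = 6.
s = ((-2)·4 − (-2)²) + ((-2)·4 − (-3)²) + (4·4 − 4²) = -12 + (-17) + 0 = -29.
det M (expand along row 1) = (-2)·0 − (-2)·4 + (-3)·4 = -4.
Characteristic polynomial: λ³ − 6λ² − 29λ + 4 = 0.
Substitute λ = y + (tr M)/3 = y + 2.000000 to remove the quadratic term: y³ + p·y + q = 0 with p = s − (tr M)²/3 = -41.000000 and q = −2(tr M)³/27 + (tr M)·s/3 − det M = -70.000000.
Three real roots ⇒ use the trigonometric (Viète) form: r = 2√(−p/3) = 7.393691, φ = arccos(3q/(p·r)) = arccos(0.692746) = 0.805506 rad.
y_k = r·cos(φ/3 − 2πk/3) for k = 0, 1, 2 gives y = 7.128770, -1.865716, -5.263054.
λ_k = y_k + 2.000000 gives λ = 9.1288, 0.1343, -3.2631 (check: the sum is 6.0000 = tr M).

Hence λ_max = 9.1288 and λ_min = -3.2631.


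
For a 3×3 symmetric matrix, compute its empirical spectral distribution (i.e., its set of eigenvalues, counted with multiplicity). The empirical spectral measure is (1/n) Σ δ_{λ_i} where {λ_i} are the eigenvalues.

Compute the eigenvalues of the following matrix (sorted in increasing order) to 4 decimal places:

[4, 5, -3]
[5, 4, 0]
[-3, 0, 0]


Since M is real symmetric, all three eigenvalues are real; they are the roots of det(λI − M) = λ³ − (tr M) λ² + s λ − det M, where s is the sum of the principal 2×2 minors.
tr M = 4 + 4 + 0 = 8.
s = (4·4 − 5²) + (4·0 − (-3)²) + (4·0 − 0²) = -9 + (-9) + 0 = -18.
det M (expand along row 1) = 4·0 − 5·0 + (-3)·12 = -36.
Characteristic polynomial: λ³ − 8λ² − 18λ + 36 = 0.
Substitute λ = y + (tr M)/3 = y + 2.666667 to remove the quadratic term: y³ + p·y + q = 0 with p = s − (tr M)²/3 = -39.333333 and q = −2(tr M)³/27 + (tr M)·s/3 − det M = -49.925926.
Three real roots ⇒ use the trigonometric (Viète) form: r = 2√(−p/3) = 7.241854, φ = arccos(3q/(p·r)) = arccos(0.525820) = 1.017118 rad.
y_k = r·cos(φ/3 − 2πk/3) for k = 0, 1, 2 gives y = 6.829608, -1.328978, -5.500630.
λ_k = y_k + 2.666667 gives λ = 9.4963, 1.3377, -2.8340 (check: the sum is 8.0000 = tr M).

Eigenvalues sorted in increasing order: [-2.8340, 1.3377, 9.4963].


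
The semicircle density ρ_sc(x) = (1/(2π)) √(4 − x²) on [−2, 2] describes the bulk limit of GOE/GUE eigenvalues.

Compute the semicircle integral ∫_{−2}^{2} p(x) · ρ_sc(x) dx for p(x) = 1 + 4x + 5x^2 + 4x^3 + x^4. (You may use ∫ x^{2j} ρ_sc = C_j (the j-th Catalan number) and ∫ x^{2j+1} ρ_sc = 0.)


Write p(x) = Σ a_i x^i, split into monomials and integrate each against ρ_sc separately.
Using ∫ x^{2j} ρ_sc = C_j = (1/(j+1)) C(2j, j) (Catalan numbers) and ∫ x^{2j+1} ρ_sc = 0 (odd monomials vanish by symmetry):
  i = 0 (even): a_0 · C_{0} = 1 · 1 = 1
  i = 1 (odd): ∫ x^1 ρ_sc = 0 (vanishes)
  i = 2 (even): a_2 · C_{1} = 5 · 1 = 5
  i = 3 (odd): ∫ x^3 ρ_sc = 0 (vanishes)
  i = 4 (even): a_4 · C_{2} = 1 · 2 = 2

Summing the contributions: ∫_{−2}^{2} p(x) ρ_sc(x) dx = 1 + 5 + 2 = 8.


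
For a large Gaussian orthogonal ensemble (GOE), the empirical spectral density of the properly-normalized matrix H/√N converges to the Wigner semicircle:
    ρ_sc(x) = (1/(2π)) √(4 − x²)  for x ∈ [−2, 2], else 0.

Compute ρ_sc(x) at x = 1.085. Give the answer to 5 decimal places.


ρ_sc(x) = (1/(2π)) √(4 − x²). With x = 1.085:
  4 − x² = 4 − (1.085)² = 4 − 1.177225 = 2.822775.
  √(4 − x²) = 1.680112.
  1/(2π) = 0.159155.
  ρ_sc(1.085) = 0.159155 · 1.680112 = 0.267398.

Rounded to 5 decimal places: ρ_sc(1.085) ≈ 0.26740.


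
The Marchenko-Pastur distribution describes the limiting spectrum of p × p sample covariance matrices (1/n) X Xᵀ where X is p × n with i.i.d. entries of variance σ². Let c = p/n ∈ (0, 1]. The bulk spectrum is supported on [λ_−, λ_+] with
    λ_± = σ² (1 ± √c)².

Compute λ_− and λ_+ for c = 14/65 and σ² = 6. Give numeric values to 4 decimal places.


c = 14/65 = 0.215385; √c = 0.464095.
λ_− = σ² (1 − √c)² = 6 · (1 − 0.464095)² = 6 · (0.535905)² = 1.723162.
λ_+ = σ² (1 + √c)² = 6 · (1 + 0.464095)² = 6 · (1.464095)² = 12.861453.

Rounded to 4 decimal places: λ_− ≈ 1.7232, λ_+ ≈ 12.8615.


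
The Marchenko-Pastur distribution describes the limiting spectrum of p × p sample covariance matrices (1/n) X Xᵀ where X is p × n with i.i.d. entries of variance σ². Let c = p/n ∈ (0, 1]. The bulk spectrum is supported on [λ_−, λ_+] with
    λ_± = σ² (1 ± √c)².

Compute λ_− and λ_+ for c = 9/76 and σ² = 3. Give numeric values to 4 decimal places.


c = 9/76 = 0.118421; √c = 0.344124.
λ_− = σ² (1 − √c)² = 3 · (1 − 0.344124)² = 3 · (0.655876)² = 1.290522.
λ_+ = σ² (1 + √c)² = 3 · (1 + 0.344124)² = 3 · (1.344124)² = 5.420005.

Rounded to 4 decimal places: λ_− ≈ 1.2905, λ_+ ≈ 5.4200.


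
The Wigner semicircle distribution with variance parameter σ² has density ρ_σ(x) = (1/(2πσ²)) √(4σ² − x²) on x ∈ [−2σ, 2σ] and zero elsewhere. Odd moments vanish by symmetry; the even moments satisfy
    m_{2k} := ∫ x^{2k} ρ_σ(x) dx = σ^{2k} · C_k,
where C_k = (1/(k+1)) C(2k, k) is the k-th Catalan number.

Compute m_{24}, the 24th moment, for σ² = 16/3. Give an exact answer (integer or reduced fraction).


By the scaled semicircle moment identity, m_{2k} = σ^{2k} · C_k with k = 12.
C_12 = (1/(k+1)) · C(2k, k) = (1/13) · C(24, 12) = (1/13) · 2704156 = 208012.
σ^{2k} = (σ²)^k = (16/3)^12 = 281474976710656/531441.

Therefore m_{24} = σ^{24} · C_12 = (281474976710656/531441) · 208012 = 58550172855536975872/531441.


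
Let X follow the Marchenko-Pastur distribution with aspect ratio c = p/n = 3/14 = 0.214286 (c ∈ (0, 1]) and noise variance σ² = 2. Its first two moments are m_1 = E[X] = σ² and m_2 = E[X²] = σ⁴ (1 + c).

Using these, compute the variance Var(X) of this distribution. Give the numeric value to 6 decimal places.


m_1 = E[X] = σ² = 2, so m_1² = 4.
m_2 = E[X²] = σ⁴ (1 + c) = 4 · (1 + 0.214286) = 4 · 1.214286 = 4.857143.
(Note m_2 − m_1² simplifies to c · σ⁴ = 0.214286 · 4.)

Var(X) = m_2 − m_1² = 4.857143 − 4 = 0.857143.


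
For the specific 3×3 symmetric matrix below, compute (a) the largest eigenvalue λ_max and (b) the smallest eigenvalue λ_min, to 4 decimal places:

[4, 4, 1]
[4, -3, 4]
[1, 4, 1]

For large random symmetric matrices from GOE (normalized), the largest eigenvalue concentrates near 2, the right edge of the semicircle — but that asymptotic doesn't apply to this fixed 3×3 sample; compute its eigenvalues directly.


Since M is real symmetric, all three eigenvalues are real; they are the roots of det(λI − M) = λ³ − (tr M) λ² + s λ − det M, where s is the sum of the principal 2×2 minors.
tr M = 4 + (-3) + 1 = 2.
s = (4·(-3) − 4²) + (4·1 − 1²) + ((-3)·1 − 4²) = -28 + 3 + (-19) = -44.
det M (expand along row 1) = 4·(-19) − 4·0 + 1·19 = -57.
Characteristic polynomial: λ³ − 2λ² − 44λ + 57 = 0.
Substitute λ = y + (tr M)/3 = y + 0.666667 to remove the quadratic term: y³ + p·y + q = 0 with p = s − (tr M)²/3 = -45.333333 and q = −2(tr M)³/27 + (tr M)·s/3 − det M = 27.074074.
Three real roots ⇒ use the trigonometric (Viète) form: r = 2√(−p/3) = 7.774603, φ = arccos(3q/(p·r)) = arccos(-0.230451) = 1.803338 rad.
y_k = r·cos(φ/3 − 2πk/3) for k = 0, 1, 2 gives y = 6.411768, 0.602036, -7.013804.
λ_k = y_k + 0.666667 gives λ = 7.0784, 1.2687, -6.3471 (check: the sum is 2.0000 = tr M).

Hence λ_max = 7.0784 and λ_min = -6.3471.


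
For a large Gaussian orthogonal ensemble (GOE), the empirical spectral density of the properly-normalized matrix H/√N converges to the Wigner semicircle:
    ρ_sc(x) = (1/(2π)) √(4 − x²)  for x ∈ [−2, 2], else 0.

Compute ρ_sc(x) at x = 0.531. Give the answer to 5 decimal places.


ρ_sc(x) = (1/(2π)) √(4 − x²). With x = 0.531:
  4 − x² = 4 − (0.531)² = 4 − 0.281961 = 3.718039.
  √(4 − x²) = 1.928222.
  1/(2π) = 0.159155.
  ρ_sc(0.531) = 0.159155 · 1.928222 = 0.306886.

Rounded to 5 decimal places: ρ_sc(0.531) ≈ 0.30689.


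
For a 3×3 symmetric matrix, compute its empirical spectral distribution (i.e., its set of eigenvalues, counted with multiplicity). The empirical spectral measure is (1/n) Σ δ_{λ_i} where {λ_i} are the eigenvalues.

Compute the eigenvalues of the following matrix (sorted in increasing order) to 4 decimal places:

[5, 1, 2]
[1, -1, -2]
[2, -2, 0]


Since M is real symmetric, all three eigenvalues are real; they are the roots of det(λI − M) = λ³ − (tr M) λ² + s λ − det M, where s is the sum of the principal 2×2 minors.
tr M = 5 + (-1) + 0 = 4.
s = (5·(-1) − 1²) + (5·0 − 2²) + ((-1)·0 − (-2)²) = -6 + (-4) + (-4) = -14.
det M (expand along row 1) = 5·(-4) − 1·4 + 2·0 = -24.
Characteristic polynomial: λ³ − 4λ² − 14λ + 24 = 0.
Substitute λ = y + (tr M)/3 = y + 1.333333 to remove the quadratic term: y³ + p·y + q = 0 with p = s − (tr M)²/3 = -19.333333 and q = −2(tr M)³/27 + (tr M)·s/3 − det M = 0.592593.
Three real roots ⇒ use the trigonometric (Viète) form: r = 2√(−p/3) = 5.077182, φ = arccos(3q/(p·r)) = arccos(-0.018111) = 1.588909 rad.
y_k = r·cos(φ/3 − 2πk/3) for k = 0, 1, 2 gives y = 4.381562, 0.030653, -4.412215.
λ_k = y_k + 1.333333 gives λ = 5.7149, 1.3640, -3.0789 (check: the sum is 4.0000 = tr M).

Eigenvalues sorted in increasing order: [-3.0789, 1.3640, 5.7149].


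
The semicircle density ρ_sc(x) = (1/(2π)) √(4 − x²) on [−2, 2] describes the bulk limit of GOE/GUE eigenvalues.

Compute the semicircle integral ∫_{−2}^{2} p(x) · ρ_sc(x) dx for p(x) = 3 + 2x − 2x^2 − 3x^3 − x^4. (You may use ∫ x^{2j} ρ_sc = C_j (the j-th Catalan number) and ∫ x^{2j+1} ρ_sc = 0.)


Write p(x) = Σ a_i x^i, split into monomials and integrate each against ρ_sc separately.
Using ∫ x^{2j} ρ_sc = C_j = (1/(j+1)) C(2j, j) (Catalan numbers) and ∫ x^{2j+1} ρ_sc = 0 (odd monomials vanish by symmetry):
  i = 0 (even): a_0 · C_{0} = 3 · 1 = 3
  i = 1 (odd): ∫ x^1 ρ_sc = 0 (vanishes)
  i = 2 (even): a_2 · C_{1} = -2 · 1 = -2
  i = 3 (odd): ∫ x^3 ρ_sc = 0 (vanishes)
  i = 4 (even): a_4 · C_{2} = -1 · 2 = -2

Summing the contributions: ∫_{−2}^{2} p(x) ρ_sc(x) dx = 3 + (-2) + (-2) = -1.


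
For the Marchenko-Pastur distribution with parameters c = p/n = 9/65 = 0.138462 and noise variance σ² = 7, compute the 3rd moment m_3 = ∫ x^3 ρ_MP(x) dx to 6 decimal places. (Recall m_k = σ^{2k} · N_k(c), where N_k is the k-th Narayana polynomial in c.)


E[X³] = σ⁶ (1 + 3c + c²) (third MP moment). With σ² = 7 (so σ⁶ = 343) and c = 9/65 = 0.138462: E[X³] = 343 · (1 + 3·0.138462 + (0.138462)²) = 343 · 1.434556.

So E[X^3] = 492.052781.


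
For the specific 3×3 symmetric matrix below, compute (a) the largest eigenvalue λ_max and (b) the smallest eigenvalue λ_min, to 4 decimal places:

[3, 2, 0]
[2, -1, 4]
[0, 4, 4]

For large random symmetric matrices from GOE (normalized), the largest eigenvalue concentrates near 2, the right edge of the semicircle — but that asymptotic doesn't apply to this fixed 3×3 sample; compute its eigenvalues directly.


Since M is real symmetric, all three eigenvalues are real; they are the roots of det(λI − M) = λ³ − (tr M) λ² + s λ − det M, where s is the sum of the principal 2×2 minors.
tr M = 3 + (-1) + 4 = 6.
s = (3·(-1) − 2²) + (3·4 − 0²) + ((-1)·4 − 4²) = -7 + 12 + (-20) = -15.
det M (expand along row 1) = 3·(-20) − 2·8 + 0·8 = -76.
Characteristic polynomial: λ³ − 6λ² − 15λ + 76 = 0.
Substitute λ = y + (tr M)/3 = y + 2.000000 to remove the quadratic term: y³ + p·y + q = 0 with p = s − (tr M)²/3 = -27.000000 and q = −2(tr M)³/27 + (tr M)·s/3 − det M = 30.000000.
Three real roots ⇒ use the trigonometric (Viète) form: r = 2√(−p/3) = 6.000000, φ = arccos(3q/(p·r)) = arccos(-0.555556) = 2.159827 rad.
y_k = r·cos(φ/3 − 2πk/3) for k = 0, 1, 2 gives y = 4.511062, 1.170507, -5.681569.
λ_k = y_k + 2.000000 gives λ = 6.5111, 3.1705, -3.6816 (check: the sum is 6.0000 = tr M).

Hence λ_max = 6.5111 and λ_min = -3.6816.


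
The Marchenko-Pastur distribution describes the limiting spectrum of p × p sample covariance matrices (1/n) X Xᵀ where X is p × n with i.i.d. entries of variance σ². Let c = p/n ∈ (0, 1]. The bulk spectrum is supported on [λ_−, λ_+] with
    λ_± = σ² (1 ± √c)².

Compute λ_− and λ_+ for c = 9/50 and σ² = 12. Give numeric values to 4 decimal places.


c = 9/50 = 0.180000; √c = 0.424264.
λ_− = σ² (1 − √c)² = 12 · (1 − 0.424264)² = 12 · (0.575736)² = 3.977662.
λ_+ = σ² (1 + √c)² = 12 · (1 + 0.424264)² = 12 · (1.424264)² = 24.342338.

Rounded to 4 decimal places: λ_− ≈ 3.9777, λ_+ ≈ 24.3423.


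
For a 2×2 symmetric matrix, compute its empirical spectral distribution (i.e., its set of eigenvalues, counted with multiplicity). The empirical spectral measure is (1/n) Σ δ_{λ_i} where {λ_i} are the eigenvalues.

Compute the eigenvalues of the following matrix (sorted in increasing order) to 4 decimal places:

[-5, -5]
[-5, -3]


Since M is real symmetric, both eigenvalues are real; they are the roots of det(λI − M) = λ² − (tr M) λ + det M.
tr M = -5 + (-3) = -8.
det M = (-5)·(-3) − (-5)² = 15 − 25 = -10.
Characteristic polynomial: λ² + 8λ − 10 = 0.
Discriminant Δ = (tr M)² − 4·det M = 64 − (-40) = 104; √Δ = 10.198039.
λ = (tr M ± √Δ)/2 = (-8 ± 10.198039)/2, giving (tr M − √Δ)/2 = -9.0990 and (tr M + √Δ)/2 = 1.0990.

Eigenvalues sorted in increasing order: [-9.0990, 1.0990].


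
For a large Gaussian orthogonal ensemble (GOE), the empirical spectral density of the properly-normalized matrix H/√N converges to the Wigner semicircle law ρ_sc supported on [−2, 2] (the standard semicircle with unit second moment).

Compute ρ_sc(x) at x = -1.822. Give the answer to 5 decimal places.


ρ_sc(x) = (1/(2π)) √(4 − x²). With x = -1.822:
  4 − x² = 4 − (-1.822)² = 4 − 3.319684 = 0.680316.
  √(4 − x²) = 0.824813.
  1/(2π) = 0.159155.
  ρ_sc(-1.822) = 0.159155 · 0.824813 = 0.131273.

Rounded to 5 decimal places: ρ_sc(-1.822) ≈ 0.13127.


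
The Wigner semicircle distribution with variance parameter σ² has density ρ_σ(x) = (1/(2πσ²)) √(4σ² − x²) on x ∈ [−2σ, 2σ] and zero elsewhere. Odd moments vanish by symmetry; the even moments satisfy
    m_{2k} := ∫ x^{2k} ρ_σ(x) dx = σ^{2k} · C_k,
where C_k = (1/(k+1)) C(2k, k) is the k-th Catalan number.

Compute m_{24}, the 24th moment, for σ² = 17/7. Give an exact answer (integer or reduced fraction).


By the scaled semicircle moment identity, m_{2k} = σ^{2k} · C_k with k = 12.
C_12 = (1/(k+1)) · C(2k, k) = (1/13) · C(24, 12) = (1/13) · 2704156 = 208012.
σ^{2k} = (σ²)^k = (17/7)^12 = 582622237229761/13841287201.

Therefore m_{24} = σ^{24} · C_12 = (582622237229761/13841287201) · 208012 = 17313202401519577876/1977326743.


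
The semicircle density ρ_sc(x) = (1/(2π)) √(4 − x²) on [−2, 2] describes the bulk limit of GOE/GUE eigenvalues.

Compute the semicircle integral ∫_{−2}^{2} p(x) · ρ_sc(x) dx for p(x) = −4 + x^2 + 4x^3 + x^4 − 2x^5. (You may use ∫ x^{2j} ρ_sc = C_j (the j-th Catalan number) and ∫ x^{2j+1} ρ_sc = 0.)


Write p(x) = Σ a_i x^i, split into monomials and integrate each against ρ_sc separately.
Using ∫ x^{2j} ρ_sc = C_j = (1/(j+1)) C(2j, j) (Catalan numbers) and ∫ x^{2j+1} ρ_sc = 0 (odd monomials vanish by symmetry):
  i = 0 (even): a_0 · C_{0} = -4 · 1 = -4
  i = 2 (even): a_2 · C_{1} = 1 · 1 = 1
  i = 3 (odd): ∫ x^3 ρ_sc = 0 (vanishes)
  i = 4 (even): a_4 · C_{2} = 1 · 2 = 2
  i = 5 (odd): ∫ x^5 ρ_sc = 0 (vanishes)

Summing the contributions: ∫_{−2}^{2} p(x) ρ_sc(x) dx = (-4) + 1 + 2 = -1.


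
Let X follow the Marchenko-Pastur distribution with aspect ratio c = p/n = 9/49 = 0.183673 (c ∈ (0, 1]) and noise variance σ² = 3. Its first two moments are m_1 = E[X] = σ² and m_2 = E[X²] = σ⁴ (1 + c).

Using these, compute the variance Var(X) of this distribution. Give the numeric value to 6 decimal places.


m_1 = E[X] = σ² = 3, so m_1² = 9.
m_2 = E[X²] = σ⁴ (1 + c) = 9 · (1 + 0.183673) = 9 · 1.183673 = 10.653061.
(Note m_2 − m_1² simplifies to c · σ⁴ = 0.183673 · 9.)

Var(X) = m_2 − m_1² = 10.653061 − 9 = 1.653061.


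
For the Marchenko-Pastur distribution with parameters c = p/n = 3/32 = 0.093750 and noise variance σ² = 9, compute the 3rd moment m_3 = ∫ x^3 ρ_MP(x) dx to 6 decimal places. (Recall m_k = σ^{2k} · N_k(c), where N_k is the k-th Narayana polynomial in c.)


E[X³] = σ⁶ (1 + 3c + c²) (third MP moment). With σ² = 9 (so σ⁶ = 729) and c = 3/32 = 0.093750: E[X³] = 729 · (1 + 3·0.093750 + (0.093750)²) = 729 · 1.290039.

So E[X^3] = 940.438477.


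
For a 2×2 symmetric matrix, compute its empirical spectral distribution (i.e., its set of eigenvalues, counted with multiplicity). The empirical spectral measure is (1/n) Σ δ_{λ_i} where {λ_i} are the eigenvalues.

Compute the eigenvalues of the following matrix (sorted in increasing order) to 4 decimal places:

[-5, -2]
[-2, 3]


Since M is real symmetric, both eigenvalues are real; they are the roots of det(λI − M) = λ² − (tr M) λ + det M.
tr M = -5 + 3 = -2.
det M = (-5)·3 − (-2)² = -15 − 4 = -19.
Characteristic polynomial: λ² + 2λ − 19 = 0.
Discriminant Δ = (tr M)² − 4·det M = 4 − (-76) = 80; √Δ = 8.944272.
λ = (tr M ± √Δ)/2 = (-2 ± 8.944272)/2, giving (tr M − √Δ)/2 = -5.4721 and (tr M + √Δ)/2 = 3.4721.

Eigenvalues sorted in increasing order: [-5.4721, 3.4721].


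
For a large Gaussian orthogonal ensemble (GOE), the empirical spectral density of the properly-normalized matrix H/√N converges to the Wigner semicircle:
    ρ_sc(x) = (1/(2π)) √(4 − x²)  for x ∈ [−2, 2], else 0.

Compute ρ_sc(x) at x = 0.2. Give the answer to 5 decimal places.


ρ_sc(x) = (1/(2π)) √(4 − x²). With x = 0.2:
  4 − x² = 4 − (0.2)² = 4 − 0.040000 = 3.960000.
  √(4 − x²) = 1.989975.
  1/(2π) = 0.159155.
  ρ_sc(0.2) = 0.159155 · 1.989975 = 0.316714.

Rounded to 5 decimal places: ρ_sc(0.2) ≈ 0.31671.
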